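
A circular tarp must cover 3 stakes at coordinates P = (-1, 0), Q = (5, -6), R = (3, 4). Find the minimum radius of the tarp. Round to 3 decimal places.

5.099

Side lengths²: PQ² = 72, PR² = 32, QR² = 104.
Since QR² = 104 ≥ 72 + 32 = 104, the angle opposite QR is not acute, so the smallest enclosing circle has QR as diameter.
Centre = midpoint of QR = (4, -1), r² = 104/4 = 26.
r = √26 ≈ 5.099.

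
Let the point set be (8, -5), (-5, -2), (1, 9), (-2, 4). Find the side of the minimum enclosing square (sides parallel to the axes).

The bounding box has width 13 and height 14.
An axis-aligned square enclosing the set must have side ≥ max(width, height).
So the minimum side is max(13, 14) = 14.

14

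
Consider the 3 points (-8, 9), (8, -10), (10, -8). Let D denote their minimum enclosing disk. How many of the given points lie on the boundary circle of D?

Call the three points A, B, C in the order given.
Side lengths²: AB² = 617, AC² = 613, BC² = 8.
Since AB² = 617 < 613 + 8 = 621, the triangle is acute, so the smallest enclosing circle is the circumcircle.
Circumcentre = (19/70, -19/70), r² = 378221/2450.
The points at distance exactly r from the centre are (-8, 9), (8, -10), (10, -8) — 3 points.

3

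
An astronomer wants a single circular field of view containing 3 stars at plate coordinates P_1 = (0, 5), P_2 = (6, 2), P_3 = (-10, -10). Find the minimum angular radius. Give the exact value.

Side lengths²: P_1P_2² = 45, P_1P_3² = 325, P_2P_3² = 400.
Since P_2P_3² = 400 ≥ 325 + 45 = 370, the angle opposite P_2P_3 is not acute, so the smallest enclosing circle has P_2P_3 as diameter.
Centre = midpoint of P_2P_3 = (-2, -4), r² = 400/4 = 100.
r = √100 = 10.

10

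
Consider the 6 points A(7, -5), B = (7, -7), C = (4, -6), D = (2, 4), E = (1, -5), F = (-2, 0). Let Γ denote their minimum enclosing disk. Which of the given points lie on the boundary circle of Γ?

A smallest enclosing disk is always determined by at most three of the input points on its boundary.
The minimum enclosing circle is determined by three boundary points: B, D, F.
Their circumcentre is (3.8125, -1.8125) with r² = 37.0703125.
The farthest remaining point A is at distance² 20.3203125 ≤ 37.0703125.
The points at distance exactly r from the centre are B, D, F — 3 points.

B, D, F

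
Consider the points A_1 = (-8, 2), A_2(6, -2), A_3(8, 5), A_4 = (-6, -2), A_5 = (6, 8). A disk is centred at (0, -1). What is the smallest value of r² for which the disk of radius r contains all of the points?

117

The required radius is the distance from (0, -1) to the farthest point.
Squared distances: 73, 37, 100, 37, 117.
Maximum is 117, attained at A_5.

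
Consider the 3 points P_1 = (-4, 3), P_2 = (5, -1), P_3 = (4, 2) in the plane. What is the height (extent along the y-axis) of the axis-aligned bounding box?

4

max y = 3, min y = -1, so height = 4.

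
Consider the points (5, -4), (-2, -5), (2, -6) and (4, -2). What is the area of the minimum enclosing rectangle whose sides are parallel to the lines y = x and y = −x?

27

In coordinates u = x + y, v = x − y the rectangle is axis-aligned; the map (x,y)→(u,v) scales areas by 2.
u-values: 1, -7, -4, 2; range = 2 − (-7) = 9.
v-values: 9, 3, 8, 6; range = 9 − 3 = 6.
Area = (9 × 6) / 2 = 27.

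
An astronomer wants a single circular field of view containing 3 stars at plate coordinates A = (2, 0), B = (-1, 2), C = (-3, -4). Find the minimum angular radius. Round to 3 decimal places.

Side lengths²: AB² = 13, AC² = 41, BC² = 40.
Since AC² = 41 < 40 + 13 = 53, the triangle is acute, so the smallest enclosing circle is the circumcircle.
Circumcentre = (-23/22, -29/22), r² = 2665/242.
r = √(2665/242) ≈ 3.318.

3.318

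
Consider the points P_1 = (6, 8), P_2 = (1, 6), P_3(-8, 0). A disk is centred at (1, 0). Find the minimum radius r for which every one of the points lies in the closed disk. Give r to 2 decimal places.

9.43

The required radius is the distance from (1, 0) to the farthest point.
Squared distances: 89, 36, 81.
Maximum is 89, attained at P_1.
r = √89 ≈ 9.43.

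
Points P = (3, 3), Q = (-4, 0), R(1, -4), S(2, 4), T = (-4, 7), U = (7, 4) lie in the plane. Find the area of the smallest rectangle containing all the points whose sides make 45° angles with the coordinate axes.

In coordinates u = x + y, v = x − y the rectangle is axis-aligned; the map (x,y)→(u,v) scales areas by 2.
u-values: 6, -4, -3, 6, 3, 11; range = 11 − (-4) = 15.
v-values: 0, -4, 5, -2, -11, 3; range = 5 − (-11) = 16.
Area = (15 × 16) / 2 = 120.

120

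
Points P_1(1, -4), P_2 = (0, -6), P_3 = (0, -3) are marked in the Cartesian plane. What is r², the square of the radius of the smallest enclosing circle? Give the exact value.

2.25

Side lengths²: P_1P_2² = 5, P_1P_3² = 2, P_2P_3² = 9.
Since P_2P_3² = 9 ≥ 5 + 2 = 7, the angle opposite P_2P_3 is not acute, so the smallest enclosing circle has P_2P_3 as diameter.
Centre = midpoint of P_2P_3 = (0, -4.5), r² = 9/4 = 2.25.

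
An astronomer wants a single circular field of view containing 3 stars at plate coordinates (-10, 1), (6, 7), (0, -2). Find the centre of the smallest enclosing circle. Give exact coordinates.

Call the three points A, B, C in the order given.
Side lengths²: AB² = 292, AC² = 109, BC² = 117.
Since AB² = 292 ≥ 117 + 109 = 226, the angle opposite AB is not acute, so the smallest enclosing circle has AB as diameter.
Centre = midpoint of AB = (-2, 4), r² = 292/4 = 73.
Centre = (-2, 4).

(-2, 4)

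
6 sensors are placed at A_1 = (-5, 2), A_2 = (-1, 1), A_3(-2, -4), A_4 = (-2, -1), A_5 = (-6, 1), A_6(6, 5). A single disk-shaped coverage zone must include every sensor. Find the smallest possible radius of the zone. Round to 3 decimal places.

6.416

The minimum enclosing circle is determined by three boundary points: A_3, A_5, A_6.
Their circumcentre is (13/38, 75/38) with r² = 29725/722.
The farthest remaining point A_1 is at distance² 20605/722 ≤ 29725/722.
r = √(29725/722) ≈ 6.416.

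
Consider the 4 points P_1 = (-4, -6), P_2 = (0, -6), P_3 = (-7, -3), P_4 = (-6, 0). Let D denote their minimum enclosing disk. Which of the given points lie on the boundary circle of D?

P_2, P_4

The farthest pair is P_2–P_4 with squared distance 72. The circle on this segment as diameter has centre (-3, -3) and r² = 72/4 = 18.
Check P_1: distance² to centre = 10 ≤ 18, so it lies inside.
All remaining points lie in this disk, and no smaller disk contains both endpoints, so this is the minimum enclosing circle.
The points at distance exactly r from the centre are P_2, P_4 — 2 points.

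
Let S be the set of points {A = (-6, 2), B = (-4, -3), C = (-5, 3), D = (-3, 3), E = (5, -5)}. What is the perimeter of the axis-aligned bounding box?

38

Width = max x − min x = 5 − (-6) = 11.
Height = max y − min y = 3 − (-5) = 8.
Perimeter = 2(11 + 8) = 38.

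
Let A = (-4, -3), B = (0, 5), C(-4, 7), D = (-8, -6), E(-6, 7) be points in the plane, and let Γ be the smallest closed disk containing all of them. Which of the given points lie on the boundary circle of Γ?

B, D, E

By Welzl's lemma the MEC is supported by two points (diametrically opposite) or three points (on a circumcircle).
The minimum enclosing circle is determined by three boundary points: B, D, E.
Their circumcentre is (-405/82, 15/82) with r² = 160025/3362.
The farthest remaining point C is at distance² 159205/3362 ≤ 160025/3362.
The points at distance exactly r from the centre are B, D, E — 3 points.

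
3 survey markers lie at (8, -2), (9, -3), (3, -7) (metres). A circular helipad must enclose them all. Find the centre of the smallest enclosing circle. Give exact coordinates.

Call the three points A, B, C in the order given.
Side lengths²: AB² = 2, AC² = 50, BC² = 52.
Since BC² = 52 ≥ 50 + 2 = 52, the angle opposite BC is not acute, so the smallest enclosing circle has BC as diameter.
Centre = midpoint of BC = (6, -5), r² = 52/4 = 13.
Centre = (6, -5).

(6, -5)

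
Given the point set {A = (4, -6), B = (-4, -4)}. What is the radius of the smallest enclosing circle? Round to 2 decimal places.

The smallest circle enclosing two points has them as diameter endpoints.
Centre = midpoint = (0, -5); r² = |AB|²/4 = 68/4 = 17.
r = √17 ≈ 4.12.

4.12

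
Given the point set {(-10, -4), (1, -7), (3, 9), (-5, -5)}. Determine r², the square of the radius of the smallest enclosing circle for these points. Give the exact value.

4225/49

The minimum enclosing circle is determined by three boundary points: (-10, -4), (1, -7), (3, 9).
Their circumcentre is (-18/7, 11/7) with r² = 4225/49.
The farthest remaining point (-5, -5) is at distance² 2405/49 ≤ 4225/49.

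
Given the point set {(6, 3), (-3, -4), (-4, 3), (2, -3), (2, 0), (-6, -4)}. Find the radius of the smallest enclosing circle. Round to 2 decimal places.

6.95

A smallest enclosing disk is always determined by at most three of the input points on its boundary.
The farthest pair is (6, 3)–(-6, -4) with squared distance 193. The circle on this segment as diameter has centre (0, -0.5) and r² = 193/4 = 48.25.
Check (-3, -4): distance² to centre = 21.25 ≤ 48.25, so it lies inside.
All remaining points lie in this disk, and no smaller disk contains both endpoints, so this is the minimum enclosing circle.
r = √(48.25) ≈ 6.95.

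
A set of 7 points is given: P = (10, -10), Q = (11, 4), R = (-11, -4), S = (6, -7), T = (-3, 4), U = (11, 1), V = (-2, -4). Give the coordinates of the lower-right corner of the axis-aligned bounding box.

x-range [-11, 11], y-range [-10, 4].
The lower-right corner is (11, -10).

(11, -10)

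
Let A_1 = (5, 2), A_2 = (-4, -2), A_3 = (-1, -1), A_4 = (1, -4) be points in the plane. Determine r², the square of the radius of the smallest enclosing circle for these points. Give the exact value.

A smallest enclosing disk is always determined by at most three of the input points on its boundary.
The farthest pair is A_1–A_2 with squared distance 97. The circle on this segment as diameter has centre (0.5, 0) and r² = 97/4 = 24.25.
Check A_3: distance² to centre = 3.25 ≤ 24.25, so it lies inside.
All remaining points lie in this disk, and no smaller disk contains both endpoints, so this is the minimum enclosing circle.

24.25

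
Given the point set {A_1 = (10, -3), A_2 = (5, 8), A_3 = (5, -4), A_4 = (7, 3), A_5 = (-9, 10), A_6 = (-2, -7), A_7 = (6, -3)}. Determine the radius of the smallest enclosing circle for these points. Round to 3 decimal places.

11.511

By Welzl's lemma the MEC is supported by two points (diametrically opposite) or three points (on a circumcircle).
The farthest pair is A_1–A_5 with squared distance 530. The circle on this segment as diameter has centre (0.5, 3.5) and r² = 530/4 = 132.5.
Check A_2: distance² to centre = 40.5 ≤ 132.5, so it lies inside.
All remaining points lie in this disk, and no smaller disk contains both endpoints, so this is the minimum enclosing circle.
r = √(132.5) ≈ 11.511.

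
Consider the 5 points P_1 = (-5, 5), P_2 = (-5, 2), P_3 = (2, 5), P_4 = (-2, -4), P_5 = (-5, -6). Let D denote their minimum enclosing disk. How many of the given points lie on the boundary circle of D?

A smallest enclosing disk is always determined by at most three of the input points on its boundary.
The farthest pair is P_3–P_5 with squared distance 170. The circle on this segment as diameter has centre (-1.5, -0.5) and r² = 170/4 = 42.5.
Check P_1: distance² to centre = 42.5 ≤ 42.5, so it lies inside.
All remaining points lie in this disk, and no smaller disk contains both endpoints, so this is the minimum enclosing circle.
The points at distance exactly r from the centre are P_1, P_3, P_5 — 3 points.

3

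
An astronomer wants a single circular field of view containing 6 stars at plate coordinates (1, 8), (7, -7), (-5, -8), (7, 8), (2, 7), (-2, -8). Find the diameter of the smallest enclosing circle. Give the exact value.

The minimum enclosing circle of a finite set is fixed by two of the points (as a diameter) or three (as a circumcircle).
The farthest pair is (-5, -8)–(7, 8) with squared distance 400. The circle on this segment as diameter has centre (1, 0) and r² = 400/4 = 100.
Check (1, 8): distance² to centre = 64 ≤ 100, so it lies inside.
All remaining points lie in this disk, and no smaller disk contains both endpoints, so this is the minimum enclosing circle.
Diameter = 2r = 2√100 = 20.

20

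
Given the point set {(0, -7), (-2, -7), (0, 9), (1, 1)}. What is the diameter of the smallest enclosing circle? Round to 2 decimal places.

A smallest enclosing disk is always determined by at most three of the input points on its boundary.
The farthest pair is (-2, -7)–(0, 9) with squared distance 260. The circle on this segment as diameter has centre (-1, 1) and r² = 260/4 = 65.
Check (0, -7): distance² to centre = 65 ≤ 65, so it lies inside.
All remaining points lie in this disk, and no smaller disk contains both endpoints, so this is the minimum enclosing circle.
Diameter = 2r = 2√65 ≈ 16.12.

16.12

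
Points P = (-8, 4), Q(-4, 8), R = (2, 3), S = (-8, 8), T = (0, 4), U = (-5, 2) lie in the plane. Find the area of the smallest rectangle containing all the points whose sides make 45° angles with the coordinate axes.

67.5

In coordinates u = x + y, v = x − y the rectangle is axis-aligned; the map (x,y)→(u,v) scales areas by 2.
u-values: -4, 4, 5, 0, 4, -3; range = 5 − (-4) = 9.
v-values: -12, -12, -1, -16, -4, -7; range = -1 − (-16) = 15.
Area = (9 × 15) / 2 = 67.5.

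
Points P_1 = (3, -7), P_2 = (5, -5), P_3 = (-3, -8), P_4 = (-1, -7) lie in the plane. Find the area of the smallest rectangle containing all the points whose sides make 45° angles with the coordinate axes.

27.5

In coordinates u = x + y, v = x − y the rectangle is axis-aligned; the map (x,y)→(u,v) scales areas by 2.
u-values: -4, 0, -11, -8; range = 0 − (-11) = 11.
v-values: 10, 10, 5, 6; range = 10 − 5 = 5.
Area = (11 × 5) / 2 = 27.5.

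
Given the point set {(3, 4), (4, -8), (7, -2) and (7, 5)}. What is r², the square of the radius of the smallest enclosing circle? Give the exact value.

By Welzl's lemma the MEC is supported by two points (diametrically opposite) or three points (on a circumcircle).
The farthest pair is (4, -8)–(7, 5) with squared distance 178. The circle on this segment as diameter has centre (5.5, -1.5) and r² = 178/4 = 44.5.
Check (3, 4): distance² to centre = 36.5 ≤ 44.5, so it lies inside.
All remaining points lie in this disk, and no smaller disk contains both endpoints, so this is the minimum enclosing circle.

44.5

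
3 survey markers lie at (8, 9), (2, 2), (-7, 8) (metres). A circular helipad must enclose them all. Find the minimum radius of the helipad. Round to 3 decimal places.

Call the three points A, B, C in the order given.
Side lengths²: AB² = 85, AC² = 226, BC² = 117.
Since AC² = 226 ≥ 117 + 85 = 202, the angle opposite AC is not acute, so the smallest enclosing circle has AC as diameter.
Centre = midpoint of AC = (0.5, 8.5), r² = 226/4 = 56.5.
r = √(56.5) ≈ 7.517.

7.517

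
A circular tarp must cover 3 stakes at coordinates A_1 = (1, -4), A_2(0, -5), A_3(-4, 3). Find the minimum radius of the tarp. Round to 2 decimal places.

Side lengths²: A_1A_2² = 2, A_1A_3² = 74, A_2A_3² = 80.
Since A_2A_3² = 80 ≥ 74 + 2 = 76, the angle opposite A_2A_3 is not acute, so the smallest enclosing circle has A_2A_3 as diameter.
Centre = midpoint of A_2A_3 = (-2, -1), r² = 80/4 = 20.
r = √20 ≈ 4.47.

4.47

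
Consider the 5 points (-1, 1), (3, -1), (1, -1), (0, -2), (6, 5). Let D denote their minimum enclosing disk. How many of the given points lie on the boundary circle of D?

2

The farthest pair is (0, -2)–(6, 5) with squared distance 85. The circle on this segment as diameter has centre (3, 1.5) and r² = 85/4 = 21.25.
Check (-1, 1): distance² to centre = 16.25 ≤ 21.25, so it lies inside.
All remaining points lie in this disk, and no smaller disk contains both endpoints, so this is the minimum enclosing circle.
The points at distance exactly r from the centre are (0, -2), (6, 5) — 2 points.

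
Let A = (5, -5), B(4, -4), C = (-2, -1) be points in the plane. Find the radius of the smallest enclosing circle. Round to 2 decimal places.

Side lengths²: AB² = 2, AC² = 65, BC² = 45.
Since AC² = 65 ≥ 45 + 2 = 47, the angle opposite AC is not acute, so the smallest enclosing circle has AC as diameter.
Centre = midpoint of AC = (1.5, -3), r² = 65/4 = 16.25.
r = √(16.25) ≈ 4.03.

4.03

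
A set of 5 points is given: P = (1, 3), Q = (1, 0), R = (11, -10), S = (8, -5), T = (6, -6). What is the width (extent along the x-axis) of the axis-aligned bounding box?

max x = 11, min x = 1, so width = 10.

10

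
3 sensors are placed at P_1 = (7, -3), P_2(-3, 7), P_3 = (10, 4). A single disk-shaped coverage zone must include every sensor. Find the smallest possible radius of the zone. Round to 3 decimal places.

Side lengths²: P_1P_2² = 200, P_1P_3² = 58, P_2P_3² = 178.
Since P_1P_2² = 200 < 178 + 58 = 236, the triangle is acute, so the smallest enclosing circle is the circumcircle.
Circumcentre = (2.9, 2.9), r² = 51.62.
r = √(51.62) ≈ 7.185.

7.185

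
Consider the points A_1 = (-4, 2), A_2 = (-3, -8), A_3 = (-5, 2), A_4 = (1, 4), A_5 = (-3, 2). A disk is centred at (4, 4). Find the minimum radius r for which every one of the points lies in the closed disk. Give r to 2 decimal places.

The required radius is the distance from (4, 4) to the farthest point.
Squared distances: 68, 193, 85, 9, 53.
Maximum is 193, attained at A_2.
r = √193 ≈ 13.89.

13.89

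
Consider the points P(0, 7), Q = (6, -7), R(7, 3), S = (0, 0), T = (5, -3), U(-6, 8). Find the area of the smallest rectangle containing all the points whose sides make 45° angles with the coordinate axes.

In coordinates u = x + y, v = x − y the rectangle is axis-aligned; the map (x,y)→(u,v) scales areas by 2.
u-values: 7, -1, 10, 0, 2, 2; range = 10 − (-1) = 11.
v-values: -7, 13, 4, 0, 8, -14; range = 13 − (-14) = 27.
Area = (11 × 27) / 2 = 148.5.

148.5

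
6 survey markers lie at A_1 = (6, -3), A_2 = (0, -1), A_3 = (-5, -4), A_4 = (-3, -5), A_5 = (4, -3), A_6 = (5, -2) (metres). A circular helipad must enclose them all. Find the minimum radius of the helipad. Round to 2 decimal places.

By Welzl's lemma the MEC is supported by two points (diametrically opposite) or three points (on a circumcircle).
The farthest pair is A_1–A_3 with squared distance 122. The circle on this segment as diameter has centre (0.5, -3.5) and r² = 122/4 = 30.5.
Check A_2: distance² to centre = 6.5 ≤ 30.5, so it lies inside.
All remaining points lie in this disk, and no smaller disk contains both endpoints, so this is the minimum enclosing circle.
r = √(30.5) ≈ 5.52.

5.52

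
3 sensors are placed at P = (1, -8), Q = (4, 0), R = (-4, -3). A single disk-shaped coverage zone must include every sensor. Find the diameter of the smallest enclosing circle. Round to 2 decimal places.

Side lengths²: PQ² = 73, PR² = 50, QR² = 73.
Since QR² = 73 < 73 + 50 = 123, the triangle is acute, so the smallest enclosing circle is the circumcircle.
Circumcentre = (15/22, -73/22), r² = 5329/242.
Diameter = 2r = 2√(5329/242) ≈ 9.39.

9.39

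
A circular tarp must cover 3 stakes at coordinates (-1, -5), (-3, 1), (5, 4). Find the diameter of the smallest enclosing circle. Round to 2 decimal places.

Call the three points A, B, C in the order given.
Side lengths²: AB² = 40, AC² = 117, BC² = 73.
Since AC² = 117 ≥ 73 + 40 = 113, the angle opposite AC is not acute, so the smallest enclosing circle has AC as diameter.
Centre = midpoint of AC = (2, -0.5), r² = 117/4 = 29.25.
Diameter = 2r = 2√(29.25) ≈ 10.82.

10.82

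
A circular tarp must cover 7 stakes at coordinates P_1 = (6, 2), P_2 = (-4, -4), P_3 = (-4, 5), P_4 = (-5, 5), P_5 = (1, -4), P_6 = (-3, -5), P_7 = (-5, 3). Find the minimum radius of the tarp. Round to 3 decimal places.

6.374

By Welzl's lemma the MEC is supported by two points (diametrically opposite) or three points (on a circumcircle).
The minimum enclosing circle is determined by three boundary points: P_1, P_4, P_6.
Their circumcentre is (-0.25, 0.75) with r² = 40.625.
The farthest remaining point P_2 is at distance² 36.625 ≤ 40.625.
r = √(40.625) ≈ 6.374.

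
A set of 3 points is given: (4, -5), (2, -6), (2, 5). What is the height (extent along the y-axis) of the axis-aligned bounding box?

11

max y = 5, min y = -6, so height = 11.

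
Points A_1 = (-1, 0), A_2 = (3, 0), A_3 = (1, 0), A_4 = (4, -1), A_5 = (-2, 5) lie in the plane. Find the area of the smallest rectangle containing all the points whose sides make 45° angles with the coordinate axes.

In coordinates u = x + y, v = x − y the rectangle is axis-aligned; the map (x,y)→(u,v) scales areas by 2.
u-values: -1, 3, 1, 3, 3; range = 3 − (-1) = 4.
v-values: -1, 3, 1, 5, -7; range = 5 − (-7) = 12.
Area = (4 × 12) / 2 = 24.

24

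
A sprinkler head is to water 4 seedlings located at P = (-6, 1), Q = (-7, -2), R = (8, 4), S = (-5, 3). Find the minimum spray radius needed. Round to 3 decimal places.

By Welzl's lemma the MEC is supported by two points (diametrically opposite) or three points (on a circumcircle).
The farthest pair is Q–R with squared distance 261. The circle on this segment as diameter has centre (0.5, 1) and r² = 261/4 = 65.25.
Check P: distance² to centre = 42.25 ≤ 65.25, so it lies inside.
All remaining points lie in this disk, and no smaller disk contains both endpoints, so this is the minimum enclosing circle.
r = √(65.25) ≈ 8.078.

8.078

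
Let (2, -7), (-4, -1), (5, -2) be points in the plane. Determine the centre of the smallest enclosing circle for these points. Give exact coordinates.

Call the three points A, B, C in the order given.
Side lengths²: AB² = 72, AC² = 34, BC² = 82.
Since BC² = 82 < 72 + 34 = 106, the triangle is acute, so the smallest enclosing circle is the circumcircle.
Circumcentre = (0.375, -2.625), r² = 21.78125.
Centre = (0.375, -2.625).

(0.375, -2.625)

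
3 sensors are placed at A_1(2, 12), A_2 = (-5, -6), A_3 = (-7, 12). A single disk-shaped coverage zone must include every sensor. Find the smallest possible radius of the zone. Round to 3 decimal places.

Side lengths²: A_1A_2² = 373, A_1A_3² = 81, A_2A_3² = 328.
Since A_1A_2² = 373 < 328 + 81 = 409, the triangle is acute, so the smallest enclosing circle is the circumcircle.
Circumcentre = (-2.5, 61/18), r² = 15293/162.
r = √(15293/162) ≈ 9.716.

9.716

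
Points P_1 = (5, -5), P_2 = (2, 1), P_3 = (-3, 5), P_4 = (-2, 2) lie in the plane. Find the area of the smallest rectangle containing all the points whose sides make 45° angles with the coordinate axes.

In coordinates u = x + y, v = x − y the rectangle is axis-aligned; the map (x,y)→(u,v) scales areas by 2.
u-values: 0, 3, 2, 0; range = 3 − 0 = 3.
v-values: 10, 1, -8, -4; range = 10 − (-8) = 18.
Area = (3 × 18) / 2 = 27.

27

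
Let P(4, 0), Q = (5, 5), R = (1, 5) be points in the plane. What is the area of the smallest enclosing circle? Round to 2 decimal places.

27.77

Side lengths²: PQ² = 26, PR² = 34, QR² = 16.
Since PR² = 34 < 26 + 16 = 42, the triangle is acute, so the smallest enclosing circle is the circumcircle.
Circumcentre = (3, 2.8), r² = 8.84.
Area = π·r² = π·8.84 ≈ 27.77.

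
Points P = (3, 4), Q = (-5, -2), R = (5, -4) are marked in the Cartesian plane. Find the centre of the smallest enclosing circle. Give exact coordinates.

Side lengths²: PQ² = 100, PR² = 68, QR² = 104.
Since QR² = 104 < 100 + 68 = 168, the triangle is acute, so the smallest enclosing circle is the circumcircle.
Circumcentre = (8/19, -17/19), r² = 11050/361.
Centre = (8/19, -17/19).

(8/19, -17/19)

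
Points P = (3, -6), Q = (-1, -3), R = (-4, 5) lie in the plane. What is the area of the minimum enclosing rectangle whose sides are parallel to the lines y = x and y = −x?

In coordinates u = x + y, v = x − y the rectangle is axis-aligned; the map (x,y)→(u,v) scales areas by 2.
u-values: -3, -4, 1; range = 1 − (-4) = 5.
v-values: 9, 2, -9; range = 9 − (-9) = 18.
Area = (5 × 18) / 2 = 45.

45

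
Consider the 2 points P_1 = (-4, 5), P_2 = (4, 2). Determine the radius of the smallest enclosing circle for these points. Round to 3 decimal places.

The smallest circle enclosing two points has them as diameter endpoints.
Centre = midpoint = (0, 3.5); r² = |P_1P_2|²/4 = 73/4 = 18.25.
r = √(18.25) ≈ 4.272.

4.272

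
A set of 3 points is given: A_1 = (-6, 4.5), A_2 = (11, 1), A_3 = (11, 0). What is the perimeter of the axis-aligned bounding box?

Width = max x − min x = 11 − (-6) = 17.
Height = max y − min y = 4.5 − 0 = 4.5.
Perimeter = 2(17 + 4.5) = 43.

43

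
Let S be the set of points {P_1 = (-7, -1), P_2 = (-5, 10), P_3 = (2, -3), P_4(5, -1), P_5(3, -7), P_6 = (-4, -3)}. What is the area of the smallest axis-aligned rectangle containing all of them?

x ranges over [-7, 5], width 12.
y ranges over [-7, 10], height 17.
Area = 12 × 17 = 204.

204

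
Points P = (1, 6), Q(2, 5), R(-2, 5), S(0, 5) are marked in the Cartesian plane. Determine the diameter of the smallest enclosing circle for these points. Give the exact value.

4

A smallest enclosing disk is always determined by at most three of the input points on its boundary.
The farthest pair is Q–R with squared distance 16. The circle on this segment as diameter has centre (0, 5) and r² = 16/4 = 4.
Check P: distance² to centre = 2 ≤ 4, so it lies inside.
All remaining points lie in this disk, and no smaller disk contains both endpoints, so this is the minimum enclosing circle.
Diameter = 2r = 2√4 = 4.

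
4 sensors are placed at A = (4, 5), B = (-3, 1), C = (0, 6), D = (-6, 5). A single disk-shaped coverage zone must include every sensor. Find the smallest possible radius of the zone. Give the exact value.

5

The farthest pair is A–D with squared distance 100. The circle on this segment as diameter has centre (-1, 5) and r² = 100/4 = 25.
Check B: distance² to centre = 20 ≤ 25, so it lies inside.
All remaining points lie in this disk, and no smaller disk contains both endpoints, so this is the minimum enclosing circle.
r = √25 = 5.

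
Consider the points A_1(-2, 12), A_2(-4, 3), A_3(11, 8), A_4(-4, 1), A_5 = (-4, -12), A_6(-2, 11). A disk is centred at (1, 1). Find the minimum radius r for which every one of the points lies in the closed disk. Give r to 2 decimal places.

The required radius is the distance from (1, 1) to the farthest point.
Squared distances: 130, 29, 149, 25, 194, 109.
Maximum is 194, attained at A_5.
r = √194 ≈ 13.93.

13.93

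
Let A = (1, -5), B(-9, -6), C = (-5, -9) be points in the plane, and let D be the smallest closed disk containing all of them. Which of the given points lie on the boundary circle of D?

Side lengths²: AB² = 101, AC² = 52, BC² = 25.
Since AB² = 101 ≥ 52 + 25 = 77, the angle opposite AB is not acute, so the smallest enclosing circle has AB as diameter.
Centre = midpoint of AB = (-4, -5.5), r² = 101/4 = 25.25.
The points at distance exactly r from the centre are A, B — 2 points.

A, B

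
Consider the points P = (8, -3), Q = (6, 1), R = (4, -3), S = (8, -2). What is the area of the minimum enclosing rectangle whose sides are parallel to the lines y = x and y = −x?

In coordinates u = x + y, v = x − y the rectangle is axis-aligned; the map (x,y)→(u,v) scales areas by 2.
u-values: 5, 7, 1, 6; range = 7 − 1 = 6.
v-values: 11, 5, 7, 10; range = 11 − 5 = 6.
Area = (6 × 6) / 2 = 18.

18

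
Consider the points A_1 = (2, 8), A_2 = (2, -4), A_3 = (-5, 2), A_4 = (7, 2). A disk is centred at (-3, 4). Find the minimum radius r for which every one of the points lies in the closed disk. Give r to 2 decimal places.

The required radius is the distance from (-3, 4) to the farthest point.
Squared distances: 41, 89, 8, 104.
Maximum is 104, attained at A_4.
r = √104 ≈ 10.20.

10.20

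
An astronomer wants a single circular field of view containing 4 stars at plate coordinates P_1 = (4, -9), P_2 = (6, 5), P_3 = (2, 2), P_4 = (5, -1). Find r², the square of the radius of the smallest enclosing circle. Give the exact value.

A smallest enclosing disk is always determined by at most three of the input points on its boundary.
The farthest pair is P_1–P_2 with squared distance 200. The circle on this segment as diameter has centre (5, -2) and r² = 200/4 = 50.
Check P_3: distance² to centre = 25 ≤ 50, so it lies inside.
All remaining points lie in this disk, and no smaller disk contains both endpoints, so this is the minimum enclosing circle.

50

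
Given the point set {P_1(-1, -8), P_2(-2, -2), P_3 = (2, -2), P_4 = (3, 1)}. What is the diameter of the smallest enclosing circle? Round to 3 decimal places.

9.849

A smallest enclosing disk is always determined by at most three of the input points on its boundary.
The farthest pair is P_1–P_4 with squared distance 97. The circle on this segment as diameter has centre (1, -3.5) and r² = 97/4 = 24.25.
Check P_2: distance² to centre = 11.25 ≤ 24.25, so it lies inside.
All remaining points lie in this disk, and no smaller disk contains both endpoints, so this is the minimum enclosing circle.
Diameter = 2r = 2√(24.25) ≈ 9.849.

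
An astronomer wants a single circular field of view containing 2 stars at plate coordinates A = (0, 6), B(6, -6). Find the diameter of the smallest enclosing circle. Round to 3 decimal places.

The smallest circle enclosing two points has them as diameter endpoints.
Centre = midpoint = (3, 0); r² = |AB|²/4 = 180/4 = 45.
Diameter = 2r = 2√45 ≈ 13.416.

13.416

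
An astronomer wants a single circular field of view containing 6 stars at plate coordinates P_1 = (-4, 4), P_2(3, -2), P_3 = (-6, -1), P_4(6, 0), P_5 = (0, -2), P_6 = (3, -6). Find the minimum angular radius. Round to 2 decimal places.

6.12

By Welzl's lemma the MEC is supported by two points (diametrically opposite) or three points (on a circumcircle).
The minimum enclosing circle is determined by three boundary points: P_1, P_4, P_6.
Their circumcentre is (-1/12, -17/24) with r² = 21605/576.
The farthest remaining point P_3 is at distance² 20213/576 ≤ 21605/576.
r = √(21605/576) ≈ 6.12.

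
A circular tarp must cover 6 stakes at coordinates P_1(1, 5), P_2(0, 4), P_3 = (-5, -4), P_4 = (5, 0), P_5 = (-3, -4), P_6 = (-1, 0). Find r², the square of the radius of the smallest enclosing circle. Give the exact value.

15457/484

The minimum enclosing circle is determined by three boundary points: P_1, P_3, P_4.
Their circumcentre is (-7/11, -9/22) with r² = 15457/484.
The farthest remaining point P_2 is at distance² 9605/484 ≤ 15457/484.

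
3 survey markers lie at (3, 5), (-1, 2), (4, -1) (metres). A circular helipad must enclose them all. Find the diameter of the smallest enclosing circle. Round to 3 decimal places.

Call the three points A, B, C in the order given.
Side lengths²: AB² = 25, AC² = 37, BC² = 34.
Since AC² = 37 < 34 + 25 = 59, the triangle is acute, so the smallest enclosing circle is the circumcircle.
Circumcentre = (41/18, 97/54), r² = 15725/1458.
Diameter = 2r = 2√(15725/1458) ≈ 6.568.

6.568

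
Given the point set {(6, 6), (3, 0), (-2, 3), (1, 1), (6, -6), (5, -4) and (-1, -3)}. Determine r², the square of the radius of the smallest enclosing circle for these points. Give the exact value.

41.34765625

A smallest enclosing disk is always determined by at most three of the input points on its boundary.
The minimum enclosing circle is determined by three boundary points: (6, 6), (-2, 3), (6, -6).
Their circumcentre is (3.6875, 0) with r² = 41.34765625.
The farthest remaining point (-1, -3) is at distance² 30.97265625 ≤ 41.34765625.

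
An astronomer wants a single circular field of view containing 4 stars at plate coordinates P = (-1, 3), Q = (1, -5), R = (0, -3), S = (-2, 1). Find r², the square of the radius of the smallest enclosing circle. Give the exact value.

The farthest pair is P–Q with squared distance 68. The circle on this segment as diameter has centre (0, -1) and r² = 68/4 = 17.
Check R: distance² to centre = 4 ≤ 17, so it lies inside.
All remaining points lie in this disk, and no smaller disk contains both endpoints, so this is the minimum enclosing circle.

17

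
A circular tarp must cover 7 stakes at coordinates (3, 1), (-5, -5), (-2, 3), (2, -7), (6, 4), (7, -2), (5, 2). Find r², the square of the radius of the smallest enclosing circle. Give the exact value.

The farthest pair is (-5, -5)–(6, 4) with squared distance 202. The circle on this segment as diameter has centre (0.5, -0.5) and r² = 202/4 = 50.5.
Check (3, 1): distance² to centre = 8.5 ≤ 50.5, so it lies inside.
All remaining points lie in this disk, and no smaller disk contains both endpoints, so this is the minimum enclosing circle.

50.5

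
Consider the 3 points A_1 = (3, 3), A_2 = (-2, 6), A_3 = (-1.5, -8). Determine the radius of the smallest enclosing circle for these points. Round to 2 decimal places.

7.00

Side lengths²: A_1A_2² = 34, A_1A_3² = 141.25, A_2A_3² = 196.25.
Since A_2A_3² = 196.25 ≥ 141.25 + 34 = 175.25, the angle opposite A_2A_3 is not acute, so the smallest enclosing circle has A_2A_3 as diameter.
Centre = midpoint of A_2A_3 = (-1.75, -1), r² = 196.25/4 = 49.0625.
r = √(49.0625) ≈ 7.00.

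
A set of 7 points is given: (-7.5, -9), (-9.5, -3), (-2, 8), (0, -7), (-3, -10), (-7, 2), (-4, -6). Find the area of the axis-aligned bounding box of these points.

x ranges over [-9.5, 0], width 9.5.
y ranges over [-10, 8], height 18.
Area = 9.5 × 18 = 171.

171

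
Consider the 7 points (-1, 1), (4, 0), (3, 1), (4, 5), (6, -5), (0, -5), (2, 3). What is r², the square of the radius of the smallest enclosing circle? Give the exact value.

30.16

The minimum enclosing circle is determined by three boundary points: (4, 5), (6, -5), (0, -5).
Their circumcentre is (3, -0.4) with r² = 30.16.
The farthest remaining point (-1, 1) is at distance² 17.96 ≤ 30.16.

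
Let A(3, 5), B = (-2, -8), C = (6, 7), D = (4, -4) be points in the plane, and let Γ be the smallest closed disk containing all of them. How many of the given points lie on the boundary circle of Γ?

2

The farthest pair is B–C with squared distance 289. The circle on this segment as diameter has centre (2, -0.5) and r² = 289/4 = 72.25.
Check A: distance² to centre = 31.25 ≤ 72.25, so it lies inside.
All remaining points lie in this disk, and no smaller disk contains both endpoints, so this is the minimum enclosing circle.
The points at distance exactly r from the centre are B, C — 2 points.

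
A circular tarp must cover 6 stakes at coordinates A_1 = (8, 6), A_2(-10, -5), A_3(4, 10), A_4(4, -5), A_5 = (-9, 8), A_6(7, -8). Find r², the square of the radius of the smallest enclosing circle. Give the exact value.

A smallest enclosing disk is always determined by at most three of the input points on its boundary.
The farthest pair is A_5–A_6 with squared distance 512. The circle on this segment as diameter has centre (-1, 0) and r² = 512/4 = 128.
Check A_1: distance² to centre = 117 ≤ 128, so it lies inside.
All remaining points lie in this disk, and no smaller disk contains both endpoints, so this is the minimum enclosing circle.

128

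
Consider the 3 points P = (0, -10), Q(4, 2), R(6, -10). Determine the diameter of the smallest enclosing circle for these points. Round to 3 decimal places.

12.824

Side lengths²: PQ² = 160, PR² = 36, QR² = 148.
Since PQ² = 160 < 148 + 36 = 184, the triangle is acute, so the smallest enclosing circle is the circumcircle.
Circumcentre = (3, -13/3), r² = 370/9.
Diameter = 2r = 2√(370/9) ≈ 12.824.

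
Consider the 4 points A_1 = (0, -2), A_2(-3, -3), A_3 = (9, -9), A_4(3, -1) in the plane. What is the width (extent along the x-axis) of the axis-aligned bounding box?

12

max x = 9, min x = -3, so width = 12.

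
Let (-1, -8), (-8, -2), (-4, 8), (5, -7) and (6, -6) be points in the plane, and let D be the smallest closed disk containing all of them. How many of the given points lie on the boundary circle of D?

3

By Welzl's lemma the MEC is supported by two points (diametrically opposite) or three points (on a circumcircle).
The minimum enclosing circle is determined by three boundary points: (-8, -2), (-4, 8), (5, -7).
Their circumcentre is (0.4, 0.44) with r² = 76.5136.
The farthest remaining point (-1, -8) is at distance² 73.1936 ≤ 76.5136.
The points at distance exactly r from the centre are (-8, -2), (-4, 8), (5, -7) — 3 points.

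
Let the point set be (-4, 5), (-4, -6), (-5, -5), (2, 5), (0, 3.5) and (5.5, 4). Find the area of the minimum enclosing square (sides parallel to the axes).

The bounding box has width 10.5 and height 11.
An axis-aligned square enclosing the set must have side ≥ max(width, height).
So the minimum side is max(10.5, 11) = 11.
Area = 11² = 121.

121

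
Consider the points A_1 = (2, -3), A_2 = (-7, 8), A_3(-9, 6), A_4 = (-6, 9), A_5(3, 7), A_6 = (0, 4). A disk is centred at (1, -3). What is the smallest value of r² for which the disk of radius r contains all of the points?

193

The required radius is the distance from (1, -3) to the farthest point.
Squared distances: 1, 185, 181, 193, 104, 50.
Maximum is 193, attained at A_4.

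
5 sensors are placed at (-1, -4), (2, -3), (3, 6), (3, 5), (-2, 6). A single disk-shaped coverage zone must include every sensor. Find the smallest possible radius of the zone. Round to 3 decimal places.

5.412

The minimum enclosing circle is determined by three boundary points: (-1, -4), (3, 6), (-2, 6).
Their circumcentre is (0.5, 1.2) with r² = 29.29.
The farthest remaining point (3, 5) is at distance² 20.69 ≤ 29.29.
r = √(29.29) ≈ 5.412.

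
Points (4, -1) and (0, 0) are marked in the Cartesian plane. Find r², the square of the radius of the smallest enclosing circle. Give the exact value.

4.25

The smallest circle enclosing two points has them as diameter endpoints.
Centre = midpoint = (2, -0.5); r² = |(4, -1)−(0, 0)|²/4 = 17/4 = 4.25.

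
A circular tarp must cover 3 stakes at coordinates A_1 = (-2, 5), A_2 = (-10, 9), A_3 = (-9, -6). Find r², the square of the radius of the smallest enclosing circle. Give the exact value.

48025/841

Side lengths²: A_1A_2² = 80, A_1A_3² = 170, A_2A_3² = 226.
Since A_2A_3² = 226 < 170 + 80 = 250, the triangle is acute, so the smallest enclosing circle is the circumcircle.
Circumcentre = (-253/29, 45/29), r² = 48025/841.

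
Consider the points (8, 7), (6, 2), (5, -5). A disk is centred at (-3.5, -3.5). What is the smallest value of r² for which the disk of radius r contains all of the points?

242.5

The required radius is the distance from (-3.5, -3.5) to the farthest point.
Squared distances: 242.5, 120.5, 74.5.
Maximum is 242.5, attained at (8, 7).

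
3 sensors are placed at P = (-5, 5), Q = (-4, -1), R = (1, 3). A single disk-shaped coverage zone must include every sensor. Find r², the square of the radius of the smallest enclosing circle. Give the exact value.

Side lengths²: PQ² = 37, PR² = 40, QR² = 41.
Since QR² = 41 < 40 + 37 = 77, the triangle is acute, so the smallest enclosing circle is the circumcircle.
Circumcentre = (-87/34, 79/34), r² = 7585/578.

7585/578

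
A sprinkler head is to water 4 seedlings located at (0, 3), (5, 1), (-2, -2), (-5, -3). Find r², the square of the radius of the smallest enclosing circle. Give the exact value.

29

The farthest pair is (5, 1)–(-5, -3) with squared distance 116. The circle on this segment as diameter has centre (0, -1) and r² = 116/4 = 29.
Check (0, 3): distance² to centre = 16 ≤ 29, so it lies inside.
All remaining points lie in this disk, and no smaller disk contains both endpoints, so this is the minimum enclosing circle.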